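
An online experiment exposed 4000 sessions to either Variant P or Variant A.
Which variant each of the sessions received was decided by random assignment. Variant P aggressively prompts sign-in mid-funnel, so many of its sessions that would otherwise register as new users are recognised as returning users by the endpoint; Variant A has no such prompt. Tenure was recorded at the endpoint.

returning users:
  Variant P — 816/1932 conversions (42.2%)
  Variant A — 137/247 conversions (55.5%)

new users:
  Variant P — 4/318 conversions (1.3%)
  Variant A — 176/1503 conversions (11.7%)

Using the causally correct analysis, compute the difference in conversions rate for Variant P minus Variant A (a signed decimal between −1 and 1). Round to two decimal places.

The user tenure-specific comparison favours Variant A throughout, but the pooled figures favour Variant P. The question is whether to condition on user tenure.
Because the variant influences user tenure, user tenure is a post-treatment mediator, not a confounder. Stratifying on it would bias the estimate; the causal effect is the crude pooled difference.
The causal difference is the pooled difference: 0.364 − 0.179 = +0.186.

+0.19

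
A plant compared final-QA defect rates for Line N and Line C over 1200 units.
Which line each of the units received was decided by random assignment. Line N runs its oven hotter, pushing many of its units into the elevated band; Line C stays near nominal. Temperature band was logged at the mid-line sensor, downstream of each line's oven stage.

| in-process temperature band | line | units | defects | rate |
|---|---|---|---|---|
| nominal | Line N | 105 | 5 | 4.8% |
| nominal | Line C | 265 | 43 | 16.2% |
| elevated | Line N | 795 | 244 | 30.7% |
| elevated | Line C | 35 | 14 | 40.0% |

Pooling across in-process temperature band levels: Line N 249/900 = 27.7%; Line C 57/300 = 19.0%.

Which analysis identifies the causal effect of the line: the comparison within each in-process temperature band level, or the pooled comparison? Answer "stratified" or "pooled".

pooled

The in-process temperature band-specific comparison favours Line N throughout, but the pooled figures favour Line C. The question is whether to condition on in-process temperature band.
Stratifying would compare lines among units the lines themselves sorted into in-process temperature band groups — a form of selection on an intermediate. The unconditioned pooled rates give the total causal effect.
Pooled: Line N 27.7% vs Line C 19.0%; Line C is lower overall.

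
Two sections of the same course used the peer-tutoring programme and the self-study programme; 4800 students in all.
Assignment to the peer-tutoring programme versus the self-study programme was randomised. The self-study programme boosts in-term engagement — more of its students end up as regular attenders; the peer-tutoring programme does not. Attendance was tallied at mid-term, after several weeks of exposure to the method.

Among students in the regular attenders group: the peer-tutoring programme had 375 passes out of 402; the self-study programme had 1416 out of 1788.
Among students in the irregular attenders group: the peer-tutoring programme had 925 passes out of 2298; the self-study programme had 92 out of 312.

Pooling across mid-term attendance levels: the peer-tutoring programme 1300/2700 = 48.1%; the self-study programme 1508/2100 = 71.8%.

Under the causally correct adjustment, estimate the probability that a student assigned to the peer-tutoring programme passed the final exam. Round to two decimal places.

0.48

Mid-term attendance here is a post-treatment variable shaped by the teaching method; conditioning on it would introduce bias rather than remove it. The overall comparison is the causal one.
So P(outcome | do(the peer-tutoring programme)) is just the pooled rate for the peer-tutoring programme: 1300/2700 = 0.481.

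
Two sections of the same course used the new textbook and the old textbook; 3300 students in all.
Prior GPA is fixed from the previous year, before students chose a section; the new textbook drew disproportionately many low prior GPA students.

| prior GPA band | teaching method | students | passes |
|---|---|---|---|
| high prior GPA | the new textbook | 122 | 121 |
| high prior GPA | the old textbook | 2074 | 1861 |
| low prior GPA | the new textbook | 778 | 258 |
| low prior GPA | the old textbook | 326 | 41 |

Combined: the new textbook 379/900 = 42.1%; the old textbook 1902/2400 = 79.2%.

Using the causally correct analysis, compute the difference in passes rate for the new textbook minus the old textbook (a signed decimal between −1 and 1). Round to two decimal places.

The prior GPA band-specific comparison favours the new textbook throughout, but the pooled figures favour the old textbook. The question is whether to condition on prior GPA band.
Here prior GPA band is a common cause — it drives both which teaching method a case falls under and the outcome. The crude comparison mixes populations; the stratum-specific rates are the causally relevant ones.
Adjusting over the population distribution of prior GPA band: 0.665·(0.992−0.897) + 0.335·(0.332−0.126) = +0.132.

+0.13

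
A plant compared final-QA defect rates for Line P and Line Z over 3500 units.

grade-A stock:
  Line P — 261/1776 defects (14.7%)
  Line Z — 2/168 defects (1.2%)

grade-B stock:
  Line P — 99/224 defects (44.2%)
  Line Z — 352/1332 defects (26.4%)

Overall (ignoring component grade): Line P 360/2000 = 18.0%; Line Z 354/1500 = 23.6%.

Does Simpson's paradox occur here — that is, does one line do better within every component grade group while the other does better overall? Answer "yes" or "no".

Within each component grade level (grade-A stock 14.7% vs 1.2%; grade-B stock 44.2% vs 26.4%), Line Z has the lower rate every time. Pooled: 18.0% vs 23.6% — Line P has the lower rate overall. The two comparisons disagree.

yes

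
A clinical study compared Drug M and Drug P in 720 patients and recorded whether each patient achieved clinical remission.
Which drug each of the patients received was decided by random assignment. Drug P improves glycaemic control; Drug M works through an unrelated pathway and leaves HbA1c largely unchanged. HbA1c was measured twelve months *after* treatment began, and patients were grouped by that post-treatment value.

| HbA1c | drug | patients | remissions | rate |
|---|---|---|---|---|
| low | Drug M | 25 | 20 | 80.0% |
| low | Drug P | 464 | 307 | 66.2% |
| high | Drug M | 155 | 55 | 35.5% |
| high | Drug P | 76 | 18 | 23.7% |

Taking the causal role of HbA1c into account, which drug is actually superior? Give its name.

Drug M is higher inside every HbA1c stratum but Drug P is higher in aggregate. Whether to stratify depends on how HbA1c relates to the drug.
HbA1c is recorded after the drug and is itself shifted by it — it sits on the causal path from drug to outcome. Conditioning on a mediator would strip out part of the effect we want; the pooled comparison gives the total causal effect.
Pooled: Drug M 41.7% vs Drug P 60.2%; Drug P is higher overall.

Drug P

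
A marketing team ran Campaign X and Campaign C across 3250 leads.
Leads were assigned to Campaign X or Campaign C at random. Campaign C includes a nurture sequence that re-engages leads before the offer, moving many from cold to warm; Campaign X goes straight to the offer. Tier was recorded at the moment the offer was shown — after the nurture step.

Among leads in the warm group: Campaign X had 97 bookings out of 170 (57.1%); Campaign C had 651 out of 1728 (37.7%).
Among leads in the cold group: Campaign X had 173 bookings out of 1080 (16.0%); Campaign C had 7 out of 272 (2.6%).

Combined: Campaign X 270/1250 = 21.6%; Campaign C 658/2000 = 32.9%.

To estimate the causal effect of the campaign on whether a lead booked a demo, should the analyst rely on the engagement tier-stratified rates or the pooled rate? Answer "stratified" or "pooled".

The stratified and pooled comparisons disagree (Campaign X wins within each engagement tier; Campaign C wins overall), so the answer turns on the causal role of engagement tier.
Because the campaign influences engagement tier, engagement tier is a post-treatment mediator, not a confounder. Stratifying on it would bias the estimate; the causal effect is the crude pooled difference.
Pooled: Campaign X 21.6% vs Campaign C 32.9%; Campaign C is higher overall.

pooled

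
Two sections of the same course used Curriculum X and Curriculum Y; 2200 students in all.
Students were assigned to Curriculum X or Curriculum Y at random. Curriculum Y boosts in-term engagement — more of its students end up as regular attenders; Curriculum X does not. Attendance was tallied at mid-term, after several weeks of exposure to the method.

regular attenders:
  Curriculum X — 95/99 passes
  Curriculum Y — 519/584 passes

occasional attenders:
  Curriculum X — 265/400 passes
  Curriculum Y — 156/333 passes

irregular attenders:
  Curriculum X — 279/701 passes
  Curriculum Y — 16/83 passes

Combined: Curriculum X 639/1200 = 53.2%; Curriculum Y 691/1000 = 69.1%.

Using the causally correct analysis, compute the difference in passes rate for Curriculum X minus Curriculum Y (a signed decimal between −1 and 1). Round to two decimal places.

-0.16

Mid-term attendance lies on the pathway teaching method → mid-term attendance → outcome, so adjusting for it blocks the indirect effect. For the total causal effect of teaching method, use the unadjusted pooled rates.
The causal difference is the pooled difference: 0.532 − 0.691 = -0.159.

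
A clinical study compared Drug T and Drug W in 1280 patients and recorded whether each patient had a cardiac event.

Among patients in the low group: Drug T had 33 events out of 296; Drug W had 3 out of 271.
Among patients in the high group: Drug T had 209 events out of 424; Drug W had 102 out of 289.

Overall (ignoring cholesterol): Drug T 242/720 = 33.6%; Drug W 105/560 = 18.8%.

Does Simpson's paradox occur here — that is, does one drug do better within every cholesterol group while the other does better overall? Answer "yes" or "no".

no

Within each cholesterol level (low 11.1% vs 1.1%; high 49.3% vs 35.3%), Drug W has the lower rate every time. Pooled: 33.6% vs 18.8% — Drug W has the lower rate overall. They agree.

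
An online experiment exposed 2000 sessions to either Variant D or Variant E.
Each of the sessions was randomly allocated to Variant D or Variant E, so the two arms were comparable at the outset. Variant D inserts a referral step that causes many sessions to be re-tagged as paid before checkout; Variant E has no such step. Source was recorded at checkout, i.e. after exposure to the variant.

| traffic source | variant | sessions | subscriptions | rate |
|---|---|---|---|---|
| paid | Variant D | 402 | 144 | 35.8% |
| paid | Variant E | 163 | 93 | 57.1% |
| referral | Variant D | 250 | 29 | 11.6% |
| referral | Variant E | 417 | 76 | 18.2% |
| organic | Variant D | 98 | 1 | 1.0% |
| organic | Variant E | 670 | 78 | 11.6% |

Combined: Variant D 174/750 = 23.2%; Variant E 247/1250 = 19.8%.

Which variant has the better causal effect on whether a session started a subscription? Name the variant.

Variant D

Variant E is higher inside every traffic source stratum but Variant D is higher in aggregate. Whether to stratify depends on how traffic source relates to the variant.
Stratifying would compare variants among sessions the variants themselves sorted into traffic source groups — a form of selection on an intermediate. The unconditioned pooled rates give the total causal effect.
Pooled: Variant D 23.2% vs Variant E 19.8%; Variant D is higher overall.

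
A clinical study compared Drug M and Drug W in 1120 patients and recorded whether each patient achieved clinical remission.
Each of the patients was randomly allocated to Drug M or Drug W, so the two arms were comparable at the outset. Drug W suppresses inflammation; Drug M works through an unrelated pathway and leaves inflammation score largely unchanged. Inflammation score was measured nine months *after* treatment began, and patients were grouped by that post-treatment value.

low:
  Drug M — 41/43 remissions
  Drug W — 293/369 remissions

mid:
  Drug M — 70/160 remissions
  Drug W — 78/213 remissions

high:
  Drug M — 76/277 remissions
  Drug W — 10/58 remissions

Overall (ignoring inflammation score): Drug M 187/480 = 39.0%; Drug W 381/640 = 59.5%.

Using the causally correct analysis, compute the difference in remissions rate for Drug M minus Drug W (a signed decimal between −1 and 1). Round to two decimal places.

-0.21

Drug M is higher inside every inflammation score stratum but Drug W is higher in aggregate. Whether to stratify depends on how inflammation score relates to the drug.
Stratifying would compare drugs among patients the drugs themselves sorted into inflammation score groups — a form of selection on an intermediate. The unconditioned pooled rates give the total causal effect.
The causal difference is the pooled difference: 0.390 − 0.595 = -0.206.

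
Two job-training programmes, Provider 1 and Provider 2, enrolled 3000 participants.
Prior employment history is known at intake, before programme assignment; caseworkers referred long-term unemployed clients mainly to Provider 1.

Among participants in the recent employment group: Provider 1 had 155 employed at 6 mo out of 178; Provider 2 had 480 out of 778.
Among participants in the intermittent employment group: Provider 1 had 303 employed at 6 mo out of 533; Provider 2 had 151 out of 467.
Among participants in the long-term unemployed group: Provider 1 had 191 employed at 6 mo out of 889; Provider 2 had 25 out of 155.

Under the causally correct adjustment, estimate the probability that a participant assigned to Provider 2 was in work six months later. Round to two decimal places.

0.36

The prior employment history-specific comparison favours Provider 1 throughout, but the pooled figures favour Provider 2. The question is whether to condition on prior employment history.
The imbalance in prior employment history arose from how participants were allocated, not from anything the programme did; and prior employment history independently affects the outcome. The pooled gap is confounded — condition on prior employment history.
Standardising Provider 2 to the population prior employment history mix: 0.319·480/778 + 0.333·151/467 + 0.348·25/155 = 0.361.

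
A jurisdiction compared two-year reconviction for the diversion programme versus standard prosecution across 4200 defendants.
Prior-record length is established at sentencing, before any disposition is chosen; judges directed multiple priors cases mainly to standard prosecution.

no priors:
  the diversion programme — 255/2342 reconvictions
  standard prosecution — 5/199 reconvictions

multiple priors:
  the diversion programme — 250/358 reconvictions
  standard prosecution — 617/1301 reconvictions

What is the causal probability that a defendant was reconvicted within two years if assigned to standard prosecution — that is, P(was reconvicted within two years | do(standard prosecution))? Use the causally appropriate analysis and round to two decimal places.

Within every prior-record length level standard prosecution has the lower rate, yet pooled the diversion programme does — Simpson's reversal.
The imbalance in prior-record length arose from how defendants were allocated, not from anything the disposition did; and prior-record length independently affects the outcome. The pooled gap is confounded — condition on prior-record length.
Standardising standard prosecution to the population prior-record length mix: 0.605·5/199 + 0.395·617/1301 = 0.203.

0.20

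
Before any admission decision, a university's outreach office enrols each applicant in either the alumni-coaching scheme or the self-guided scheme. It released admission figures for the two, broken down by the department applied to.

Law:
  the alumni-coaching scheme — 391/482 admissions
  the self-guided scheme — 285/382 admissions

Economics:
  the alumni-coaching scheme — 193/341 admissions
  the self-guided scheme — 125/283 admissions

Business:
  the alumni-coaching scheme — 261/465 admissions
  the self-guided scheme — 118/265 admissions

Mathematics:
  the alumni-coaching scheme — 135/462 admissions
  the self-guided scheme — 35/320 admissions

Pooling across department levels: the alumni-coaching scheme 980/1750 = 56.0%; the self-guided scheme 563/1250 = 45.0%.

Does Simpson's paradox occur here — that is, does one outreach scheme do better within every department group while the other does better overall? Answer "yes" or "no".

Within each department level (Law 81.1% vs 74.6%; Economics 56.6% vs 44.2%; Business 56.1% vs 44.5%; Mathematics 29.2% vs 10.9%), the alumni-coaching scheme has the higher rate every time. Pooled: 56.0% vs 45.0% — the alumni-coaching scheme has the higher rate overall. They agree.

no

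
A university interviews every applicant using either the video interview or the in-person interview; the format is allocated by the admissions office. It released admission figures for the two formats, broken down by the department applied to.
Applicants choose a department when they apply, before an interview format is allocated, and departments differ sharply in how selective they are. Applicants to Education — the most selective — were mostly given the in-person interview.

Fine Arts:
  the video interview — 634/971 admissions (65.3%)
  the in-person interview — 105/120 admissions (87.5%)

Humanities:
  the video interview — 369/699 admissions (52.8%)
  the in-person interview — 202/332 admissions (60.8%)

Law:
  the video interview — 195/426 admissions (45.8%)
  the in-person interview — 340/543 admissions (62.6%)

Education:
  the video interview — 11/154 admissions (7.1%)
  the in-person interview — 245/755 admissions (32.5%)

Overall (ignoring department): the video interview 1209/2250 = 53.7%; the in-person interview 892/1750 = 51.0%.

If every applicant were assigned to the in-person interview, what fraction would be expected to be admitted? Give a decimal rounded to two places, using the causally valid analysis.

0.62

Department differs across interview formats for reasons unrelated to any effect of the interview format itself, and it separately predicts the outcome — a classic confounder. We must compare within department levels.
Standardising the in-person interview to the population department mix: 0.273·105/120 + 0.258·202/332 + 0.242·340/543 + 0.227·245/755 = 0.621.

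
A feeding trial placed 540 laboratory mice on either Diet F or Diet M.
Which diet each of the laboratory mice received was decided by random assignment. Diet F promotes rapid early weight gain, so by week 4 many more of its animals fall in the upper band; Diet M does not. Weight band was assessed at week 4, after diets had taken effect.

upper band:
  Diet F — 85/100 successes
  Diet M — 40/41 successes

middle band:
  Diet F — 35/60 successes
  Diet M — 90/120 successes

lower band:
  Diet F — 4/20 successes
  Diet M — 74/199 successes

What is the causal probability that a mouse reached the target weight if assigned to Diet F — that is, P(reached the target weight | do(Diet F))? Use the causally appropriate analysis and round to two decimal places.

Diet M is higher inside every week-4 weight band stratum but Diet F is higher in aggregate. Whether to stratify depends on how week-4 weight band relates to the diet.
Week-4 weight band is recorded after the diet and is itself shifted by it — it sits on the causal path from diet to outcome. Conditioning on a mediator would strip out part of the effect we want; the pooled comparison gives the total causal effect.
So P(outcome | do(Diet F)) is just the pooled rate for Diet F: 124/180 = 0.689.

0.69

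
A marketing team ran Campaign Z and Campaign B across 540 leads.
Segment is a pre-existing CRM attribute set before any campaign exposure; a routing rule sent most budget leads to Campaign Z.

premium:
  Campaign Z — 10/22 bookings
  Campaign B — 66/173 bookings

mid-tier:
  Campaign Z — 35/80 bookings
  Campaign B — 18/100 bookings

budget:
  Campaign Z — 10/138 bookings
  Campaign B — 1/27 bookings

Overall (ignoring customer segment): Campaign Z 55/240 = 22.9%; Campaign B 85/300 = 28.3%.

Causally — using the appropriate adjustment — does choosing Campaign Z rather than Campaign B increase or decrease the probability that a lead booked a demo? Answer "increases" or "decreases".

The stratified and pooled comparisons disagree (Campaign Z wins within each customer segment; Campaign B wins overall), so the answer turns on the causal role of customer segment.
Since customer segment is a pre-existing factor (not a product of the campaign) and it affects the outcome on its own, it is a confounder. The stratified rates, not the pooled rate, identify the causal effect.
Within each level — premium: 45.5% vs 38.2%; mid-tier: 43.8% vs 18.0%; budget: 7.2% vs 3.7% — Campaign Z is higher every time.

increases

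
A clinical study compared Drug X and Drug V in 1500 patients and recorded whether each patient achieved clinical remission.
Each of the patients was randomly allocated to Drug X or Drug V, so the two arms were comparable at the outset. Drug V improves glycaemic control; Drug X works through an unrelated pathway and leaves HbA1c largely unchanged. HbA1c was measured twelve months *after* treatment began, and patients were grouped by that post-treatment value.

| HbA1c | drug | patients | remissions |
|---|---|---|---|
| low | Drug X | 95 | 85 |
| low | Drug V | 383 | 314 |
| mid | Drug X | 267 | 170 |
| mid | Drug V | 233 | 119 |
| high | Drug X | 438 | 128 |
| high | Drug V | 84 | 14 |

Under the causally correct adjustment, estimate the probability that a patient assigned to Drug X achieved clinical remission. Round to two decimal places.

0.48

HbA1c is recorded after the drug and is itself shifted by it — it sits on the causal path from drug to outcome. Conditioning on a mediator would strip out part of the effect we want; the pooled comparison gives the total causal effect.
So P(outcome | do(Drug X)) is just the pooled rate for Drug X: 383/800 = 0.479.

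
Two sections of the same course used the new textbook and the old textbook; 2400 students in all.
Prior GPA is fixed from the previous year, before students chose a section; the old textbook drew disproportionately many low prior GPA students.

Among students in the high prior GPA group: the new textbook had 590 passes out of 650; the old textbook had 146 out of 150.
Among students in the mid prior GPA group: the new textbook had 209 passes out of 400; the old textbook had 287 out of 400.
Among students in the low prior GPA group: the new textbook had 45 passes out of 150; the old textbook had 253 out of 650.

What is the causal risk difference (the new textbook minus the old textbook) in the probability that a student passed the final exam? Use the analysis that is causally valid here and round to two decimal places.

The prior GPA band-specific comparison favours the old textbook throughout, but the pooled figures favour the new textbook. The question is whether to condition on prior GPA band.
Prior GPA band differs across teaching methods for reasons unrelated to any effect of the teaching method itself, and it separately predicts the outcome — a classic confounder. We must compare within prior GPA band levels.
Adjusting over the population distribution of prior GPA band: 0.333·(0.908−0.973) + 0.333·(0.522−0.718) + 0.333·(0.300−0.389) = -0.117.

-0.12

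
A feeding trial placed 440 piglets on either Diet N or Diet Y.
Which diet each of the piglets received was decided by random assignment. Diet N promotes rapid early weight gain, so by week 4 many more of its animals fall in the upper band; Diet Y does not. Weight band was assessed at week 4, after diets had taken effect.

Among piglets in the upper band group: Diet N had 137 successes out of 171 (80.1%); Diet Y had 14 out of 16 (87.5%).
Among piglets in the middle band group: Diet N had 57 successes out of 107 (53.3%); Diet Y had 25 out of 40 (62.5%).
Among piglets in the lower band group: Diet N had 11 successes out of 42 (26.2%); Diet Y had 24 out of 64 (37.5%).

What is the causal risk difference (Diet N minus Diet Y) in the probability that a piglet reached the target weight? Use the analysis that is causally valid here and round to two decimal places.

Week-4 weight band is recorded after the diet and is itself shifted by it — it sits on the causal path from diet to outcome. Conditioning on a mediator would strip out part of the effect we want; the pooled comparison gives the total causal effect.
The causal difference is the pooled difference: 0.641 − 0.525 = +0.116.

+0.12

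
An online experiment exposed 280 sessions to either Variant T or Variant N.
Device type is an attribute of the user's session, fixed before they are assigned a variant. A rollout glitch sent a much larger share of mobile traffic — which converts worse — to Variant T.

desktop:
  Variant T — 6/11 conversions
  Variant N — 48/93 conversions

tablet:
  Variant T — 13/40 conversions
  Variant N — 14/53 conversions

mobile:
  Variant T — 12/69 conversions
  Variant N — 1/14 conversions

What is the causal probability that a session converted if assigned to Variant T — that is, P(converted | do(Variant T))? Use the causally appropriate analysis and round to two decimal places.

Device type differs across variants for reasons unrelated to any effect of the variant itself, and it separately predicts the outcome — a classic confounder. We must compare within device type levels.
Standardising Variant T to the population device type mix: 0.371·6/11 + 0.332·13/40 + 0.296·12/69 = 0.362.

0.36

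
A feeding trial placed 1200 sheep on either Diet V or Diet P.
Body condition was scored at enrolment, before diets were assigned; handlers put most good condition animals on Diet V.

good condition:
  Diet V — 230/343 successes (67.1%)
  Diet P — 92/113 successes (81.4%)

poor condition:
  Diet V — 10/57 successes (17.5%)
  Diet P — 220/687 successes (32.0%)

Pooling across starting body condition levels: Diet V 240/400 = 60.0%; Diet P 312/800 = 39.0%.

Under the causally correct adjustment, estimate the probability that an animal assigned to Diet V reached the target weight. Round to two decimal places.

Diet P is higher inside every starting body condition stratum but Diet V is higher in aggregate. Whether to stratify depends on how starting body condition relates to the diet.
Nothing the diet does changes starting body condition; the imbalance is an allocation artefact. With starting body condition also predicting the outcome, the pooled figure is confounded, and the within-stratum comparison is the causal one.
Standardising Diet V to the population starting body condition mix: 0.380·230/343 + 0.620·10/57 = 0.364.

0.36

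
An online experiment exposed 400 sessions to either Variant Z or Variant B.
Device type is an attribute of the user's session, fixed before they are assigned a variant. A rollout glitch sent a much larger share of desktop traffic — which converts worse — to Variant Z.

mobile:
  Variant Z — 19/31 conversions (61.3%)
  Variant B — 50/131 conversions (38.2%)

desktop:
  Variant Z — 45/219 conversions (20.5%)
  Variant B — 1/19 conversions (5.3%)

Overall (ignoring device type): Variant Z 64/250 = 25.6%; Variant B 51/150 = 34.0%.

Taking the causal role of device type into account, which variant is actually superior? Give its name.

Variant Z

The device type-specific comparison favours Variant Z throughout, but the pooled figures favour Variant B. The question is whether to condition on device type.
Device type is set before the variant has any effect — it is not caused by the variant — and it independently drives the outcome. That makes it a confounder, so the causal comparison is within device type levels.
Within each level — mobile: 61.3% vs 38.2%; desktop: 20.5% vs 5.3% — Variant Z is higher every time.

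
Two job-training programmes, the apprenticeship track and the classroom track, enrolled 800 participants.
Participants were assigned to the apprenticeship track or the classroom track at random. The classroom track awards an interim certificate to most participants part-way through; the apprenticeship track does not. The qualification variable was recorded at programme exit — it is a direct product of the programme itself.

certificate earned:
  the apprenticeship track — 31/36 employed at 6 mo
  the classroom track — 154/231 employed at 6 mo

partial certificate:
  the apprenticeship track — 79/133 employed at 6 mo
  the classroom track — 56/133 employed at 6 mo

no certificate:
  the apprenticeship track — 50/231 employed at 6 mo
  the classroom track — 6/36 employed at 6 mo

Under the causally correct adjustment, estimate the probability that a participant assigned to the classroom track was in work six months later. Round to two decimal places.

Qualification attained during the programme lies on the pathway programme → qualification attained during the programme → outcome, so adjusting for it blocks the indirect effect. For the total causal effect of programme, use the unadjusted pooled rates.
So P(outcome | do(the classroom track)) is just the pooled rate for the classroom track: 216/400 = 0.540.

0.54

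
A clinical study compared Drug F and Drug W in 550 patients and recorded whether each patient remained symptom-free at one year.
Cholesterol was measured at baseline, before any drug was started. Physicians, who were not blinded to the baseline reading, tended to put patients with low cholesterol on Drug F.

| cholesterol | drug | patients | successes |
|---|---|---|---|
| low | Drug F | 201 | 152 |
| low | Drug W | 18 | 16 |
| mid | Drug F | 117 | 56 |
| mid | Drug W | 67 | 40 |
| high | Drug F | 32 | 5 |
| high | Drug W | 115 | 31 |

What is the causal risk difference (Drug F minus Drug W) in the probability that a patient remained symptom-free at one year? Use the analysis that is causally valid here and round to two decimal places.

Cholesterol is set before the drug has any effect — it is not caused by the drug — and it independently drives the outcome. That makes it a confounder, so the causal comparison is within cholesterol levels.
Adjusting over the population distribution of cholesterol: 0.398·(0.756−0.889) + 0.335·(0.479−0.597) + 0.267·(0.156−0.270) = -0.123.

-0.12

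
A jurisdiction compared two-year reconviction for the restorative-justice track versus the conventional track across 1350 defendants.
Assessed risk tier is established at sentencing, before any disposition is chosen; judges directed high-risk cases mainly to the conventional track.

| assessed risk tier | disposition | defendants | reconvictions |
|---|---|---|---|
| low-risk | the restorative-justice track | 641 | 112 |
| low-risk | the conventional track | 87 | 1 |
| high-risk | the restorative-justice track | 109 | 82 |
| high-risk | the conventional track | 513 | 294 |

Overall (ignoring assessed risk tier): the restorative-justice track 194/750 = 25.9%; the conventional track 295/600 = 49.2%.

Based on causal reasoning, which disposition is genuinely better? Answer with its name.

Within every assessed risk tier level the conventional track has the lower rate, yet pooled the restorative-justice track does — Simpson's reversal.
The imbalance in assessed risk tier arose from how defendants were allocated, not from anything the disposition did; and assessed risk tier independently affects the outcome. The pooled gap is confounded — condition on assessed risk tier.
Within each level — low-risk: 17.5% vs 1.1%; high-risk: 75.2% vs 57.3% — the conventional track is lower every time.

the conventional track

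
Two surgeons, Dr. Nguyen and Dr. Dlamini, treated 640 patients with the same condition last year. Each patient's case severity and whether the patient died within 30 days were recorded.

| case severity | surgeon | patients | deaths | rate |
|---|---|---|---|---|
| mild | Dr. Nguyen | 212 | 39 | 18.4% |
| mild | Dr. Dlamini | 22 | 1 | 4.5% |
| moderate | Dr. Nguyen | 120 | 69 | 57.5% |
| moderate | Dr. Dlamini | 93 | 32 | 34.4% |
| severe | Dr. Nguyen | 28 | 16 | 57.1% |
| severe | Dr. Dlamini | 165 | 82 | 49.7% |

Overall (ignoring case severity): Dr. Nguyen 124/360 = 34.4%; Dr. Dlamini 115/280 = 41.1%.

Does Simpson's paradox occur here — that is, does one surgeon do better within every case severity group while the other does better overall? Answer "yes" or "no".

yes

Within each case severity level (mild 18.4% vs 4.5%; moderate 57.5% vs 34.4%; severe 57.1% vs 49.7%), Dr. Dlamini has the lower rate every time. Pooled: 34.4% vs 41.1% — Dr. Nguyen has the lower rate overall. The two comparisons disagree.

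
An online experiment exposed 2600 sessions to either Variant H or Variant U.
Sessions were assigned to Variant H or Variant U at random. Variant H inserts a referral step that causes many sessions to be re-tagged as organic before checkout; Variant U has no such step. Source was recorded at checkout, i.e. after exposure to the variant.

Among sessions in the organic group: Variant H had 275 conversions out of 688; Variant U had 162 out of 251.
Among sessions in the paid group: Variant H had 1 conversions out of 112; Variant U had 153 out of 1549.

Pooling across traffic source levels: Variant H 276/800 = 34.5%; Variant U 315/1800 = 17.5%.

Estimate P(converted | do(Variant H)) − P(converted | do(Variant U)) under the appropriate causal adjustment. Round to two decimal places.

The traffic source-specific comparison favours Variant U throughout, but the pooled figures favour Variant H. The question is whether to condition on traffic source.
Stratifying would compare variants among sessions the variants themselves sorted into traffic source groups — a form of selection on an intermediate. The unconditioned pooled rates give the total causal effect.
The causal difference is the pooled difference: 0.345 − 0.175 = +0.170.

+0.17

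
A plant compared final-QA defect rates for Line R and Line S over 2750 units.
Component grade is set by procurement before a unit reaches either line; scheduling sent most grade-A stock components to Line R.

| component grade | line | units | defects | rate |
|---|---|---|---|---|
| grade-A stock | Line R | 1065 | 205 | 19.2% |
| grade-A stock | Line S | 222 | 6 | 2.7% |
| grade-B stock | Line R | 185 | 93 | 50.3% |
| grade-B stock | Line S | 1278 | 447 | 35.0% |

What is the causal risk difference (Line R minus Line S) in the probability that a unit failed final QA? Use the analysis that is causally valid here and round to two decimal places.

+0.16

Within every component grade level Line S has the lower rate, yet pooled Line R does — Simpson's reversal.
Component grade is set before the line has any effect — it is not caused by the line — and it independently drives the outcome. That makes it a confounder, so the causal comparison is within component grade levels.
Adjusting over the population distribution of component grade: 0.468·(0.192−0.027) + 0.532·(0.503−0.350) = +0.159.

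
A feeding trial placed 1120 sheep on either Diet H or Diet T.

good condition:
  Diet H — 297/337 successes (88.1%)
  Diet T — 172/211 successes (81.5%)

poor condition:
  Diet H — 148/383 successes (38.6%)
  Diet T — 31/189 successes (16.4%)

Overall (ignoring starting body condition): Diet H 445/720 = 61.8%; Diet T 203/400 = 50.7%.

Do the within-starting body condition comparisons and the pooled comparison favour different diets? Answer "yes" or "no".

no

Within each starting body condition level (good condition 88.1% vs 81.5%; poor condition 38.6% vs 16.4%), Diet H has the higher rate every time. Pooled: 61.8% vs 50.7% — Diet H has the higher rate overall. They agree.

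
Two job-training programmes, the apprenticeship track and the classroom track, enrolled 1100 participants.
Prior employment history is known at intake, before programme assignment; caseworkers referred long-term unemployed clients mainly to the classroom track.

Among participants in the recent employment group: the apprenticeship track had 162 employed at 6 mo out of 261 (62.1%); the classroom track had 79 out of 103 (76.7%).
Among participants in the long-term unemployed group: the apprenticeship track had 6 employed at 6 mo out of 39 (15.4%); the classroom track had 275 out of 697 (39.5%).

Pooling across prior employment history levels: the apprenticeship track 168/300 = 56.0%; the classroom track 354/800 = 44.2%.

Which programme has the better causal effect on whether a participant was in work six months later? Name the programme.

the classroom track

the classroom track is higher inside every prior employment history stratum but the apprenticeship track is higher in aggregate. Whether to stratify depends on how prior employment history relates to the programme.
Here prior employment history is a common cause — it drives both which programme a case falls under and the outcome. The crude comparison mixes populations; the stratum-specific rates are the causally relevant ones.
Within each level — recent employment: 62.1% vs 76.7%; long-term unemployed: 15.4% vs 39.5% — the classroom track is higher every time.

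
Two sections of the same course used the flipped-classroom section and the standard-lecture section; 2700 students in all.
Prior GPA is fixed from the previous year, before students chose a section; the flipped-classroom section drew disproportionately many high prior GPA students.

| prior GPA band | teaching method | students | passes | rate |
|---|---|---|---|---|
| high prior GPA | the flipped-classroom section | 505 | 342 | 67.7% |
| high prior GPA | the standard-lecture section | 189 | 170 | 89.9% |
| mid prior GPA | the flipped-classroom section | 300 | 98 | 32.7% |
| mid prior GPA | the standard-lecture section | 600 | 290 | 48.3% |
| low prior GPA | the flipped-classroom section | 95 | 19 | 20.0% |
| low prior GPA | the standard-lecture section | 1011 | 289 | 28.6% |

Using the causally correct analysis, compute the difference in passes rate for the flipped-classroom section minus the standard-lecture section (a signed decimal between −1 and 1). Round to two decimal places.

-0.14

Prior GPA band is set before the teaching method has any effect — it is not caused by the teaching method — and it independently drives the outcome. That makes it a confounder, so the causal comparison is within prior GPA band levels.
Adjusting over the population distribution of prior GPA band: 0.257·(0.677−0.899) + 0.333·(0.327−0.483) + 0.410·(0.200−0.286) = -0.145.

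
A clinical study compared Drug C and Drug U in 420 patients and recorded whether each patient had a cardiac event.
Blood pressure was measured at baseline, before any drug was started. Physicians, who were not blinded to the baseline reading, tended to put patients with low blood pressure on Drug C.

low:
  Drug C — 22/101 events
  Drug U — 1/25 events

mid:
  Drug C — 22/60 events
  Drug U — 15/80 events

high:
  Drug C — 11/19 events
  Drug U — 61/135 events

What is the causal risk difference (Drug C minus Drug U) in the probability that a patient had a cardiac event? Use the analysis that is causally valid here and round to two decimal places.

+0.16

Blood pressure satisfies the back-door criterion: it is not a descendant of the drug, and it blocks the spurious path from drug to outcome. Adjusting for it (i.e., using the within-blood pressure rates) gives the causal effect.
Adjusting over the population distribution of blood pressure: 0.300·(0.218−0.040) + 0.333·(0.367−0.188) + 0.367·(0.579−0.452) = +0.160.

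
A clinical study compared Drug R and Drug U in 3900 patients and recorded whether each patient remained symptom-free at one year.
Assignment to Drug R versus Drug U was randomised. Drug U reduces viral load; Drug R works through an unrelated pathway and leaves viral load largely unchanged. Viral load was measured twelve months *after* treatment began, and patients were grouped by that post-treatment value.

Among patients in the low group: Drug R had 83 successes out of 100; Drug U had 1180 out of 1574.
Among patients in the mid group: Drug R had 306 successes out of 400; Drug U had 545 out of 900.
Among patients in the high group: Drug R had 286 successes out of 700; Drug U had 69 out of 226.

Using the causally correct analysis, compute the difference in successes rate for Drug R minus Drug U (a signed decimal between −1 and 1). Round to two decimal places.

-0.10

Stratifying would compare drugs among patients the drugs themselves sorted into viral load groups — a form of selection on an intermediate. The unconditioned pooled rates give the total causal effect.
The causal difference is the pooled difference: 0.562 − 0.664 = -0.102.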